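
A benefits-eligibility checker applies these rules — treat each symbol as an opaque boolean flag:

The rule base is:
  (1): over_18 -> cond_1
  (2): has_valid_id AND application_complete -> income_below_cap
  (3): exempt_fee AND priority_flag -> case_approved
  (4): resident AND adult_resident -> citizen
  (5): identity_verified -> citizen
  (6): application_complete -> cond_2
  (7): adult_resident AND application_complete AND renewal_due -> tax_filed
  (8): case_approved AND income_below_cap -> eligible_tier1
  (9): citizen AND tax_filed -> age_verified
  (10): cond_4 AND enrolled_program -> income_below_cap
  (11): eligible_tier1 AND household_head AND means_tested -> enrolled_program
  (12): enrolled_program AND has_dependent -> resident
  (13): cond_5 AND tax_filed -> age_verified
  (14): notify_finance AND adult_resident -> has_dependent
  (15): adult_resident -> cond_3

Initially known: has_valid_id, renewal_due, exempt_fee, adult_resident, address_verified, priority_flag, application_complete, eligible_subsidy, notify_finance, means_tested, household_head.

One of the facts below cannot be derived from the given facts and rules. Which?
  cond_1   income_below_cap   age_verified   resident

cond_1

Round 1: (2) [has_valid_id AND application_complete -> income_below_cap]; (3) [exempt_fee AND priority_flag -> case_approved]; (6) [application_complete -> cond_2]; (7) [adult_resident AND application_complete AND renewal_due -> tax_filed]; (14) [notify_finance AND adult_resident -> has_dependent]; (15) [adult_resident -> cond_3]. New: income_below_cap, case_approved, cond_2, tax_filed, has_dependent, cond_3.
Round 2: (8) [case_approved AND income_below_cap -> eligible_tier1]. New: eligible_tier1.
Round 3: (11) [eligible_tier1 AND household_head AND means_tested -> enrolled_program]. New: enrolled_program.
Round 4: (12) [enrolled_program AND has_dependent -> resident]. New: resident.
Round 5: (4) [resident AND adult_resident -> citizen]. New: citizen.
Round 6: (9) [citizen AND tax_filed -> age_verified]. New: age_verified.
Derived: age_verified (round 6), income_below_cap (round 1), resident (round 4). cond_1 never appears in any round.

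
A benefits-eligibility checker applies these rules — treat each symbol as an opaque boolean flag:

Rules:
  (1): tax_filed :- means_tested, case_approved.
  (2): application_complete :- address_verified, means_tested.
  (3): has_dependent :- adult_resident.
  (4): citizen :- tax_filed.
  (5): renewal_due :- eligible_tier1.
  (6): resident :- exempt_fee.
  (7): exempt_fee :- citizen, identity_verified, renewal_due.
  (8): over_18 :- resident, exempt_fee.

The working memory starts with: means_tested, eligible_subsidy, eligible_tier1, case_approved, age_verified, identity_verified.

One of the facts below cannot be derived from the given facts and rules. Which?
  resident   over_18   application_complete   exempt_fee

Round 1 — (1), (5), derive tax_filed, renewal_due.
Round 2 — (4), derive citizen.
Round 3 — (7), derive exempt_fee.
Round 4 — (6), derive resident.
Round 5 — (8), derive over_18.
Derived: over_18 (round 5), exempt_fee (round 3), resident (round 4). application_complete never appears in any round.

application_complete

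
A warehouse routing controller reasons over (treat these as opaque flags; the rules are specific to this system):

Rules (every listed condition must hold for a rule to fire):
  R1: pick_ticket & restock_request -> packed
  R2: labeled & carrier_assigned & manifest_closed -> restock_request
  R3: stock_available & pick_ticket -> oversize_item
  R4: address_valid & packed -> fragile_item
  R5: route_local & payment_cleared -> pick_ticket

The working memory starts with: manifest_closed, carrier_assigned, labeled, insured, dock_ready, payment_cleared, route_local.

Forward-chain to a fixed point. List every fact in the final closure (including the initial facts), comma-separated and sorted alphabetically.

Round 1 fires R2, R5, giving restock_request, pick_ticket.
Round 2 fires R1, giving packed.

carrier_assigned, dock_ready, insured, labeled, manifest_closed, packed, payment_cleared, pick_ticket, restock_request, route_local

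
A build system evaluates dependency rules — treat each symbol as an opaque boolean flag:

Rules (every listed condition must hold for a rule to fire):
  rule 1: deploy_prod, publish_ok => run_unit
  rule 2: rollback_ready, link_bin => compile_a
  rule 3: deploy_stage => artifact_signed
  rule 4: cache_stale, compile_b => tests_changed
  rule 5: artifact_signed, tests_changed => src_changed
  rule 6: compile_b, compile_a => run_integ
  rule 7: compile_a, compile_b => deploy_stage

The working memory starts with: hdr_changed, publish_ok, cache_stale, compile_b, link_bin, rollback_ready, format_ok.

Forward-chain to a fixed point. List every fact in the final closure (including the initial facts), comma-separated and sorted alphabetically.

Round 1: rule 2 [rollback_ready, link_bin => compile_a]; rule 4 [cache_stale, compile_b => tests_changed]. Adds compile_a, tests_changed.
Round 2: rule 6 [compile_b, compile_a => run_integ]; rule 7 [compile_a, compile_b => deploy_stage]. Adds run_integ, deploy_stage.
Round 3: rule 3 [deploy_stage => artifact_signed]. Adds artifact_signed.
Round 4: rule 5 [artifact_signed, tests_changed => src_changed]. Adds src_changed.

artifact_signed, cache_stale, compile_a, compile_b, deploy_stage, format_ok, hdr_changed, link_bin, publish_ok, rollback_ready, run_integ, src_changed, tests_changed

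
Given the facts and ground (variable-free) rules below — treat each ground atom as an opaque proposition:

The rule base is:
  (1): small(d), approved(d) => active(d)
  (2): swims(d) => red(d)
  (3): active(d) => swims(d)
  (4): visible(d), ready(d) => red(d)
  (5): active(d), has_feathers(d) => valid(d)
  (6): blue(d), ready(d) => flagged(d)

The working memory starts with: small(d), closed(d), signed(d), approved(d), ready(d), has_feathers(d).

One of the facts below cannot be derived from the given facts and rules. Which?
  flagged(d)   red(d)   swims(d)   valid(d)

Round 1: (1) [small(d), approved(d) => active(d)]. New: active(d).
Round 2: (3) [active(d) => swims(d)]; (5) [active(d), has_feathers(d) => valid(d)]. New: swims(d), valid(d).
Round 3: (2) [swims(d) => red(d)]. New: red(d).
Derived: valid(d) (round 2), swims(d) (round 2), red(d) (round 3). flagged(d) never appears in any round.

flagged(d)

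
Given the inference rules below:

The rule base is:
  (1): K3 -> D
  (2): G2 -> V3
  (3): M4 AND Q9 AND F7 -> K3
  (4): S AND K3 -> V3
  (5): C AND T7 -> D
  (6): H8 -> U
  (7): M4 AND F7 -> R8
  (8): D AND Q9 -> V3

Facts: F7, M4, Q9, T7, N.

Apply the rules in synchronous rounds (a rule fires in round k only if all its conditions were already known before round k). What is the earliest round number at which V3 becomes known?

3

Round 1: (3) [M4 AND Q9 AND F7 -> K3]; (7) [M4 AND F7 -> R8]. Adds K3, R8.
Round 2: (1) [K3 -> D]. Adds D.
Round 3: (8) [D AND Q9 -> V3]. Adds V3.
V3 first appears in round 3.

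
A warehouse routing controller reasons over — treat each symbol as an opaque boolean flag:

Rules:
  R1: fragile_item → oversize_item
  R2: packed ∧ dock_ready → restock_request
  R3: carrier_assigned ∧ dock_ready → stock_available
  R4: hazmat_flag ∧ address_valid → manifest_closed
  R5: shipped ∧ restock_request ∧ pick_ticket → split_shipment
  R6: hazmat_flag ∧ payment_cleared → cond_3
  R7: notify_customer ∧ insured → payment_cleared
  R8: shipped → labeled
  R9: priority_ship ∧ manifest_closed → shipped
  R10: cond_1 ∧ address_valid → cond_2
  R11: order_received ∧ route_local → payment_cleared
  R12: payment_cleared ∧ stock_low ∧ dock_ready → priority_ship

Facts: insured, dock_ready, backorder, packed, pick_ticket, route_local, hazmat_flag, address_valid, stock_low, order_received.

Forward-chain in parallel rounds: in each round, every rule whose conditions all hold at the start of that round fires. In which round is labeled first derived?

Round 1 — R2, R4, R11, derive restock_request, manifest_closed, payment_cleared.
Round 2 — R6, R12, derive cond_3, priority_ship.
Round 3 — R9, derive shipped.
Round 4 — R5, R8, derive split_shipment, labeled.
labeled first appears in round 4.

4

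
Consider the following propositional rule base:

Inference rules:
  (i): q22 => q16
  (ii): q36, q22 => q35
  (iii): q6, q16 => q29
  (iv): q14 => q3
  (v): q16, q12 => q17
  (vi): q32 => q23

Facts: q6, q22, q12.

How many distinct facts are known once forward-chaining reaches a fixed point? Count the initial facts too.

6

Round 1: (i) [q22 => q16]. New: q16.
Round 2: (iii) [q6, q16 => q29]; (v) [q16, q12 => q17]. New: q29, q17.
Closure: {q12, q16, q17, q22, q29, q6} — 6 facts.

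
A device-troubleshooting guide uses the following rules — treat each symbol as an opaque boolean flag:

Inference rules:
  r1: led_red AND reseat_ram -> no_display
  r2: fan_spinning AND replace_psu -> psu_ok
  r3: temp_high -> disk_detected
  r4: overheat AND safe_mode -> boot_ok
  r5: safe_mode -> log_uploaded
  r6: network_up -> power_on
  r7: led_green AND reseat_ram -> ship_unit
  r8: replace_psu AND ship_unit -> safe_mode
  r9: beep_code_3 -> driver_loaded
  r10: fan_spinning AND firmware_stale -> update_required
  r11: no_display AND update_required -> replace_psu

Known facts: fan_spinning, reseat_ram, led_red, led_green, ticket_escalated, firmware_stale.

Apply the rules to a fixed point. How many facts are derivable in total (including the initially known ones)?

Round 1: r1 [led_red AND reseat_ram -> no_display]; r7 [led_green AND reseat_ram -> ship_unit]; r10 [fan_spinning AND firmware_stale -> update_required]. New: no_display, ship_unit, update_required.
Round 2: r11 [no_display AND update_required -> replace_psu]. New: replace_psu.
Round 3: r2 [fan_spinning AND replace_psu -> psu_ok]; r8 [replace_psu AND ship_unit -> safe_mode]. New: psu_ok, safe_mode.
Round 4: r5 [safe_mode -> log_uploaded]. New: log_uploaded.
Closure: {fan_spinning, firmware_stale, led_green, led_red, log_uploaded, no_display, psu_ok, replace_psu, reseat_ram, safe_mode, ship_unit, ticket_escalated, update_required} — 13 facts.

13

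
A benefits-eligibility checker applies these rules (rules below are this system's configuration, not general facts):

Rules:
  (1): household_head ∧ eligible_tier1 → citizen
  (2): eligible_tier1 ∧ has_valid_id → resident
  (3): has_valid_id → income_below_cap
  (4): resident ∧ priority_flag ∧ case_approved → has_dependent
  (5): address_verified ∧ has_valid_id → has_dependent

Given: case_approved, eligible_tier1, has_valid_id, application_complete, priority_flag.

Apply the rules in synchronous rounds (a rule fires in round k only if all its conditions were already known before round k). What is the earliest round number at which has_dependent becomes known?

Round 1: (2) [eligible_tier1 ∧ has_valid_id → resident]; (3) [has_valid_id → income_below_cap]. New: resident, income_below_cap.
Round 2: (4) [resident ∧ priority_flag ∧ case_approved → has_dependent]. New: has_dependent.
has_dependent first appears in round 2.

2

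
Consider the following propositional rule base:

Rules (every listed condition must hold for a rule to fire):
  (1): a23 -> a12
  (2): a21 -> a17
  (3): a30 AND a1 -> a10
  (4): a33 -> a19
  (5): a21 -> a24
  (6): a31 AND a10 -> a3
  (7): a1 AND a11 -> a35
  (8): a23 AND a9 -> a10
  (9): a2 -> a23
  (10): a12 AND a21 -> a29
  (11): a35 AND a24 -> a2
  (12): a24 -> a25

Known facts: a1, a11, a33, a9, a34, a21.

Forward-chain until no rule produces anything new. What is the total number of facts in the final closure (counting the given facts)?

Round 1 — (2), (4), (5), (7), derive a17, a19, a24, a35.
Round 2 — (11), (12), derive a2, a25.
Round 3 — (9), derive a23.
Round 4 — (1), (8), derive a12, a10.
Round 5 — (10), derive a29.
Closure: {a1, a10, a11, a12, a17, a19, a2, a21, a23, a24, a25, a29, a33, a34, a35, a9} — 16 facts.

16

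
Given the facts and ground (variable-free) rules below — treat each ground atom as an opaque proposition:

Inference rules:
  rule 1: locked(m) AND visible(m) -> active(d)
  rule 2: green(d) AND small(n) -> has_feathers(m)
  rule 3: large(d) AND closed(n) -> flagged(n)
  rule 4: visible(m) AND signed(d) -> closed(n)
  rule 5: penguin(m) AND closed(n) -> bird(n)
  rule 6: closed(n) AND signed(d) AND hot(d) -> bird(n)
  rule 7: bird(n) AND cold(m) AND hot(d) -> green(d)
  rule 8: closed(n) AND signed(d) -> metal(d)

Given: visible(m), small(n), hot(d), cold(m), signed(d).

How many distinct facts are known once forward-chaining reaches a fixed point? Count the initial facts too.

10

Round 1: rule 4 [visible(m) AND signed(d) -> closed(n)]. Adds closed(n).
Round 2: rule 6 [closed(n) AND signed(d) AND hot(d) -> bird(n)]; rule 8 [closed(n) AND signed(d) -> metal(d)]. Adds bird(n), metal(d).
Round 3: rule 7 [bird(n) AND cold(m) AND hot(d) -> green(d)]. Adds green(d).
Round 4: rule 2 [green(d) AND small(n) -> has_feathers(m)]. Adds has_feathers(m).
Closure: {bird(n), closed(n), cold(m), green(d), has_feathers(m), hot(d), metal(d), signed(d), small(n), visible(m)} — 10 facts.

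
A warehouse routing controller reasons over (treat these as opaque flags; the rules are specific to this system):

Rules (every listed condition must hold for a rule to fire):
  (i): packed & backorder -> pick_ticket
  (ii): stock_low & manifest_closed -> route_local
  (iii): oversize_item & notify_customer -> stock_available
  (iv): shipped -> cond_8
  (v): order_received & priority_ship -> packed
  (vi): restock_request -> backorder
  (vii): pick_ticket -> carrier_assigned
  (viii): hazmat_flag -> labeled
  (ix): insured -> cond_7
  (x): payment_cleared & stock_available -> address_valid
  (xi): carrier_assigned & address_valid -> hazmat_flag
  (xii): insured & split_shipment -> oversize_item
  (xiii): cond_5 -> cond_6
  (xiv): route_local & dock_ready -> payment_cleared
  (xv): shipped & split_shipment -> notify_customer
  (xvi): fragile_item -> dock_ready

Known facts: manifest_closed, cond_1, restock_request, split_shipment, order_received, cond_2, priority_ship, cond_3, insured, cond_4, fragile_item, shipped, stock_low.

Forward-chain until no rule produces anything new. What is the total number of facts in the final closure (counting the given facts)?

[1] (ii) [stock_low & manifest_closed -> route_local]; (iv) [shipped -> cond_8]; (v) [order_received & priority_ship -> packed]; (vi) [restock_request -> backorder]; (ix) [insured -> cond_7]; (xii) [insured & split_shipment -> oversize_item]; (xv) [shipped & split_shipment -> notify_customer]; (xvi) [fragile_item -> dock_ready]. ⇒ new: route_local, cond_8, packed, backorder, cond_7, oversize_item, notify_customer, dock_ready.
[2] (i) [packed & backorder -> pick_ticket]; (iii) [oversize_item & notify_customer -> stock_available]; (xiv) [route_local & dock_ready -> payment_cleared]. ⇒ new: pick_ticket, stock_available, payment_cleared.
[3] (vii) [pick_ticket -> carrier_assigned]; (x) [payment_cleared & stock_available -> address_valid]. ⇒ new: carrier_assigned, address_valid.
[4] (xi) [carrier_assigned & address_valid -> hazmat_flag]. ⇒ new: hazmat_flag.
[5] (viii) [hazmat_flag -> labeled]. ⇒ new: labeled.
Closure: {address_valid, backorder, carrier_assigned, cond_1, cond_2, cond_3, cond_4, cond_7, cond_8, dock_ready, fragile_item, hazmat_flag, insured, labeled, manifest_closed, notify_customer, order_received, oversize_item, packed, payment_cleared, pick_ticket, priority_ship, restock_request, route_local, shipped, split_shipment, stock_available, stock_low} — 28 facts.

28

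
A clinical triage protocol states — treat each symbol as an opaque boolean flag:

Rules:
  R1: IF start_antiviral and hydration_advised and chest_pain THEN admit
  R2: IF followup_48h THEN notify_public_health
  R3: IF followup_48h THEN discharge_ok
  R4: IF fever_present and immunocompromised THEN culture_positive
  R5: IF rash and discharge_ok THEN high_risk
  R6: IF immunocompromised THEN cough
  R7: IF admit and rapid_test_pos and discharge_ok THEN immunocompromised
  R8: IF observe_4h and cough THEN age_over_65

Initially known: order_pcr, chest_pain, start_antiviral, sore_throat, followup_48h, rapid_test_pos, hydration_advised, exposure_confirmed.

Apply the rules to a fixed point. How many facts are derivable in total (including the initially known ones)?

Round 1 — R1, R2, R3, derive admit, notify_public_health, discharge_ok.
Round 2 — R7, derive immunocompromised.
Round 3 — R6, derive cough.
Closure: {admit, chest_pain, cough, discharge_ok, exposure_confirmed, followup_48h, hydration_advised, immunocompromised, notify_public_health, order_pcr, rapid_test_pos, sore_throat, start_antiviral} — 13 facts.

13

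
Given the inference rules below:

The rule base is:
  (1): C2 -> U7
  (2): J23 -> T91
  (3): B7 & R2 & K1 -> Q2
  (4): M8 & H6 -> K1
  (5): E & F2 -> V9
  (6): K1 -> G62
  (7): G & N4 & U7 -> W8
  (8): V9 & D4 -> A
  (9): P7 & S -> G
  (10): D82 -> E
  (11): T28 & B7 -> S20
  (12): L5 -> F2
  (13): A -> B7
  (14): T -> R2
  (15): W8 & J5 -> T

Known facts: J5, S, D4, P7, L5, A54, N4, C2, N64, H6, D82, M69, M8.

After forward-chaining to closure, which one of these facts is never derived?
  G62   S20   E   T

[1] (1) [C2 -> U7]; (4) [M8 & H6 -> K1]; (9) [P7 & S -> G]; (10) [D82 -> E]; (12) [L5 -> F2]. ⇒ new: U7, K1, G, E, F2.
[2] (5) [E & F2 -> V9]; (6) [K1 -> G62]; (7) [G & N4 & U7 -> W8]. ⇒ new: V9, G62, W8.
[3] (8) [V9 & D4 -> A]; (15) [W8 & J5 -> T]. ⇒ new: A, T.
[4] (13) [A -> B7]; (14) [T -> R2]. ⇒ new: B7, R2.
[5] (3) [B7 & R2 & K1 -> Q2]. ⇒ new: Q2.
Derived: E (round 1), G62 (round 2), T (round 3). S20 never appears in any round.

S20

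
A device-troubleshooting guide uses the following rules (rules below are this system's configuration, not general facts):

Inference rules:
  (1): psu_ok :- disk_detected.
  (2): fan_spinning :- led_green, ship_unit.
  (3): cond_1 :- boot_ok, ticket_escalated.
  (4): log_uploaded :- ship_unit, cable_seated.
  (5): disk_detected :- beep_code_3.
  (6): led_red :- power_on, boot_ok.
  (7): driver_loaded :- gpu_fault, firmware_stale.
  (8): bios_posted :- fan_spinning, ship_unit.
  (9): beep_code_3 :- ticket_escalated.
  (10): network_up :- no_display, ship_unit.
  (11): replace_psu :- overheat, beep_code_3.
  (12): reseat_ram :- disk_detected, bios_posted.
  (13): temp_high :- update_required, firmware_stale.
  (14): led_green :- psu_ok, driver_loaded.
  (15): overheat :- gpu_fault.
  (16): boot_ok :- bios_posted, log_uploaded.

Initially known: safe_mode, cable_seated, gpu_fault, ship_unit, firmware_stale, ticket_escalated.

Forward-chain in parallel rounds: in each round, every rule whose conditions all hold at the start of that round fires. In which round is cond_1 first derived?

8

Round 1 fires (4), (7), (9), (15), giving log_uploaded, driver_loaded, beep_code_3, overheat.
Round 2 fires (5), (11), giving disk_detected, replace_psu.
Round 3 fires (1), giving psu_ok.
Round 4 fires (14), giving led_green.
Round 5 fires (2), giving fan_spinning.
Round 6 fires (8), giving bios_posted.
Round 7 fires (12), (16), giving reseat_ram, boot_ok.
Round 8 fires (3), giving cond_1.
cond_1 first appears in round 8.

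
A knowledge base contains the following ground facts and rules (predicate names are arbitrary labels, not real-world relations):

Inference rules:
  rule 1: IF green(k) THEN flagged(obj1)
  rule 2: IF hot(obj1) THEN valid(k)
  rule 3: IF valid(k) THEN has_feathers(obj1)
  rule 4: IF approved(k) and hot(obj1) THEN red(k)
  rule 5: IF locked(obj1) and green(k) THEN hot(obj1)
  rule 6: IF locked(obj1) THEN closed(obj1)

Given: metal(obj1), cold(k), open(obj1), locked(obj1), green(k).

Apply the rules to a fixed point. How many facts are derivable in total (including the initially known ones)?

[1] rule 1 [IF green(k) THEN flagged(obj1)]; rule 5 [IF locked(obj1) and green(k) THEN hot(obj1)]; rule 6 [IF locked(obj1) THEN closed(obj1)]. ⇒ new: flagged(obj1), hot(obj1), closed(obj1).
[2] rule 2 [IF hot(obj1) THEN valid(k)]. ⇒ new: valid(k).
[3] rule 3 [IF valid(k) THEN has_feathers(obj1)]. ⇒ new: has_feathers(obj1).
Closure: {closed(obj1), cold(k), flagged(obj1), green(k), has_feathers(obj1), hot(obj1), locked(obj1), metal(obj1), open(obj1), valid(k)} — 10 facts.

10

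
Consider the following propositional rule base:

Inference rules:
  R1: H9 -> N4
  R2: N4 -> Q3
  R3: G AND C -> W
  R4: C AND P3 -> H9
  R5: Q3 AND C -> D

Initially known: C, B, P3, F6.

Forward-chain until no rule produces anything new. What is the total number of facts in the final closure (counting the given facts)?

8

Round 1: R4 [C AND P3 -> H9]. New: H9.
Round 2: R1 [H9 -> N4]. New: N4.
Round 3: R2 [N4 -> Q3]. New: Q3.
Round 4: R5 [Q3 AND C -> D]. New: D.
Closure: {B, C, D, F6, H9, N4, P3, Q3} — 8 facts.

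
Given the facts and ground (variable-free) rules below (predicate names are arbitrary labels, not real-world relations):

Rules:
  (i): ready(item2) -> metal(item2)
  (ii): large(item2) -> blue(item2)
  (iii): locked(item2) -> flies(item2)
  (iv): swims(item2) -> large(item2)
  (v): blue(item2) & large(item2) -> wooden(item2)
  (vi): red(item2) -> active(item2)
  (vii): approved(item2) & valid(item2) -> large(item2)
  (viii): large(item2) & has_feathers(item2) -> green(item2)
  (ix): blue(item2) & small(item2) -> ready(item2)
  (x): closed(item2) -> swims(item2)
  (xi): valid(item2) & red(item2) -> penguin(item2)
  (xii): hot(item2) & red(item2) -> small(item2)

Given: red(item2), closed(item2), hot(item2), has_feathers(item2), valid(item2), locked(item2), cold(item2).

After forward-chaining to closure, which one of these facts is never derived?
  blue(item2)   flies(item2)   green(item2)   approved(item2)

approved(item2)

Round 1: (iii) [locked(item2) -> flies(item2)]; (vi) [red(item2) -> active(item2)]; (x) [closed(item2) -> swims(item2)]; (xi) [valid(item2) & red(item2) -> penguin(item2)]; (xii) [hot(item2) & red(item2) -> small(item2)]. New: flies(item2), active(item2), swims(item2), penguin(item2), small(item2).
Round 2: (iv) [swims(item2) -> large(item2)]. New: large(item2).
Round 3: (ii) [large(item2) -> blue(item2)]; (viii) [large(item2) & has_feathers(item2) -> green(item2)]. New: blue(item2), green(item2).
Round 4: (v) [blue(item2) & large(item2) -> wooden(item2)]; (ix) [blue(item2) & small(item2) -> ready(item2)]. New: wooden(item2), ready(item2).
Round 5: (i) [ready(item2) -> metal(item2)]. New: metal(item2).
Derived: green(item2) (round 3), blue(item2) (round 3), flies(item2) (round 1). approved(item2) never appears in any round.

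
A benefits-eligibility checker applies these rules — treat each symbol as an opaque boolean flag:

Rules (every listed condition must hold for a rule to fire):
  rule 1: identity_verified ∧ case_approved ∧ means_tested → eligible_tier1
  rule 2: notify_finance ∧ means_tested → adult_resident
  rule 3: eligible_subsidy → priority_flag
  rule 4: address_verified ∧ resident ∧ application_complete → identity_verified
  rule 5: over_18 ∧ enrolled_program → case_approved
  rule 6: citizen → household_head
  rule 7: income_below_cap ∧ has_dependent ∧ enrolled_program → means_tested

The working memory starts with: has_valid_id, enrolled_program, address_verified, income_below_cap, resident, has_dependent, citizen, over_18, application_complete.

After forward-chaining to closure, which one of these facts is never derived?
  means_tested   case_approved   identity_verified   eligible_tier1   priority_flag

Round 1: rule 4 [address_verified ∧ resident ∧ application_complete → identity_verified]; rule 5 [over_18 ∧ enrolled_program → case_approved]; rule 6 [citizen → household_head]; rule 7 [income_below_cap ∧ has_dependent ∧ enrolled_program → means_tested]. New: identity_verified, case_approved, household_head, means_tested.
Round 2: rule 1 [identity_verified ∧ case_approved ∧ means_tested → eligible_tier1]. New: eligible_tier1.
Derived: means_tested (round 1), eligible_tier1 (round 2), identity_verified (round 1), case_approved (round 1). priority_flag never appears in any round.

priority_flag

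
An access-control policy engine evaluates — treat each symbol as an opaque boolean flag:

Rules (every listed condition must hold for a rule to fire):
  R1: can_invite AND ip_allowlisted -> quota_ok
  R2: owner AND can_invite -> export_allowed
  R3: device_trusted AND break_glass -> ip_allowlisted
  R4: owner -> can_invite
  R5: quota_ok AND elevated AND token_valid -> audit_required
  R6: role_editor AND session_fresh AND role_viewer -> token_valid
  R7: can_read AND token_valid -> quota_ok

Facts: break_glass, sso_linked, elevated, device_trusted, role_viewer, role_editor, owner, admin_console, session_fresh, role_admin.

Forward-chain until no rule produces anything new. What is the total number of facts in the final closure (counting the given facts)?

[1] R3 [device_trusted AND break_glass -> ip_allowlisted]; R4 [owner -> can_invite]; R6 [role_editor AND session_fresh AND role_viewer -> token_valid]. ⇒ new: ip_allowlisted, can_invite, token_valid.
[2] R1 [can_invite AND ip_allowlisted -> quota_ok]; R2 [owner AND can_invite -> export_allowed]. ⇒ new: quota_ok, export_allowed.
[3] R5 [quota_ok AND elevated AND token_valid -> audit_required]. ⇒ new: audit_required.
Closure: {admin_console, audit_required, break_glass, can_invite, device_trusted, elevated, export_allowed, ip_allowlisted, owner, quota_ok, role_admin, role_editor, role_viewer, session_fresh, sso_linked, token_valid} — 16 facts.

16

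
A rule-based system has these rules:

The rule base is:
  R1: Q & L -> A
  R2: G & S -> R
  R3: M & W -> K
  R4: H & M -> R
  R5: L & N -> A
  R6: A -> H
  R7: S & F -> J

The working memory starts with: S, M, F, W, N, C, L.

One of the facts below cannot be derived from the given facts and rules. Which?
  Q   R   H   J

Q

Round 1 — R3, R5, R7, derive K, A, J.
Round 2 — R6, derive H.
Round 3 — R4, derive R.
Derived: J (round 1), R (round 3), H (round 2). Q never appears in any round.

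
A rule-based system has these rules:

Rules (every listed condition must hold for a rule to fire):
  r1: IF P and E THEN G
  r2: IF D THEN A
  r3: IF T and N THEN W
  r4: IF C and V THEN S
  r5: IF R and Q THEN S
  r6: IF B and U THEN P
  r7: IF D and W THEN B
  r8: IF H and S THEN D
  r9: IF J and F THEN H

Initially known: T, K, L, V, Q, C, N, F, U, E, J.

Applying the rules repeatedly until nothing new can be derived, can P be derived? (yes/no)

yes

Round 1: r3 [IF T and N THEN W]; r4 [IF C and V THEN S]; r9 [IF J and F THEN H]. New: W, S, H.
Round 2: r8 [IF H and S THEN D]. New: D.
Round 3: r2 [IF D THEN A]; r7 [IF D and W THEN B]. New: A, B.
Round 4: r6 [IF B and U THEN P]. New: P.
Round 5: r1 [IF P and E THEN G]. New: G.
P appears in round 4, so it is derivable.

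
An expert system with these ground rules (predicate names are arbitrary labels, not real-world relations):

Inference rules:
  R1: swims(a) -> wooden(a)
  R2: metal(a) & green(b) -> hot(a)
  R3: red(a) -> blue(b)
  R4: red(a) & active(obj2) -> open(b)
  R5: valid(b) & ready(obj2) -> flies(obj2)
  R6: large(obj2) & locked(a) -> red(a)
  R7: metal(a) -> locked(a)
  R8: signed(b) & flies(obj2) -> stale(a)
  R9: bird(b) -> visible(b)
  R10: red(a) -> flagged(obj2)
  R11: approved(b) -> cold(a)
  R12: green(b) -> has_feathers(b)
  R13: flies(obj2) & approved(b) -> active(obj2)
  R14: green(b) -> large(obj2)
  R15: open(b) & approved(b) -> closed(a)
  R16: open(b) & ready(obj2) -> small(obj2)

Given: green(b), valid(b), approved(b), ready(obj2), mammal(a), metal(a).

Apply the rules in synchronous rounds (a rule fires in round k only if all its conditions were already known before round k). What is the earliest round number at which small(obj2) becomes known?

4

[1] R2 [metal(a) & green(b) -> hot(a)]; R5 [valid(b) & ready(obj2) -> flies(obj2)]; R7 [metal(a) -> locked(a)]; R11 [approved(b) -> cold(a)]; R12 [green(b) -> has_feathers(b)]; R14 [green(b) -> large(obj2)]. ⇒ new: hot(a), flies(obj2), locked(a), cold(a), has_feathers(b), large(obj2).
[2] R6 [large(obj2) & locked(a) -> red(a)]; R13 [flies(obj2) & approved(b) -> active(obj2)]. ⇒ new: red(a), active(obj2).
[3] R3 [red(a) -> blue(b)]; R4 [red(a) & active(obj2) -> open(b)]; R10 [red(a) -> flagged(obj2)]. ⇒ new: blue(b), open(b), flagged(obj2).
[4] R15 [open(b) & approved(b) -> closed(a)]; R16 [open(b) & ready(obj2) -> small(obj2)]. ⇒ new: closed(a), small(obj2).
small(obj2) first appears in round 4.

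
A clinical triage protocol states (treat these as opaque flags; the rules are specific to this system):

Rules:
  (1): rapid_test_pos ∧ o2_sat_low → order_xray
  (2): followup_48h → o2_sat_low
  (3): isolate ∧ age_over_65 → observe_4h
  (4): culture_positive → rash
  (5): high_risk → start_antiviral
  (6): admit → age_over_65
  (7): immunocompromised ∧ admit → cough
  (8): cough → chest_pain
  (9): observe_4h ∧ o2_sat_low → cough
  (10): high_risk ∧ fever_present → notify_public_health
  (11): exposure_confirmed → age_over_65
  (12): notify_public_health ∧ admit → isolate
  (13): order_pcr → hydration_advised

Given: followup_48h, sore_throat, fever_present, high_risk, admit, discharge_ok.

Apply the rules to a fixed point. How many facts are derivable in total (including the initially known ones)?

Round 1 — (2), (5), (6), (10), derive o2_sat_low, start_antiviral, age_over_65, notify_public_health.
Round 2 — (12), derive isolate.
Round 3 — (3), derive observe_4h.
Round 4 — (9), derive cough.
Round 5 — (8), derive chest_pain.
Closure: {admit, age_over_65, chest_pain, cough, discharge_ok, fever_present, followup_48h, high_risk, isolate, notify_public_health, o2_sat_low, observe_4h, sore_throat, start_antiviral} — 14 facts.

14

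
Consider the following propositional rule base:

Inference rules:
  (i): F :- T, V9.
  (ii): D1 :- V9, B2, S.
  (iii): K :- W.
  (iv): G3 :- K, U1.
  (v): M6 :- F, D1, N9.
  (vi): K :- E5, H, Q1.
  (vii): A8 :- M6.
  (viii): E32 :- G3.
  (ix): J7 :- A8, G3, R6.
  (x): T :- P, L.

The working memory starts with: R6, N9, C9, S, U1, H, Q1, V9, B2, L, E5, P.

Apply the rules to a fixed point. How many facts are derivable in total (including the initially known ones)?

Round 1 — (ii), (vi), (x), derive D1, K, T.
Round 2 — (i), (iv), derive F, G3.
Round 3 — (v), (viii), derive M6, E32.
Round 4 — (vii), derive A8.
Round 5 — (ix), derive J7.
Closure: {A8, B2, C9, D1, E32, E5, F, G3, H, J7, K, L, M6, N9, P, Q1, R6, S, T, U1, V9} — 21 facts.

21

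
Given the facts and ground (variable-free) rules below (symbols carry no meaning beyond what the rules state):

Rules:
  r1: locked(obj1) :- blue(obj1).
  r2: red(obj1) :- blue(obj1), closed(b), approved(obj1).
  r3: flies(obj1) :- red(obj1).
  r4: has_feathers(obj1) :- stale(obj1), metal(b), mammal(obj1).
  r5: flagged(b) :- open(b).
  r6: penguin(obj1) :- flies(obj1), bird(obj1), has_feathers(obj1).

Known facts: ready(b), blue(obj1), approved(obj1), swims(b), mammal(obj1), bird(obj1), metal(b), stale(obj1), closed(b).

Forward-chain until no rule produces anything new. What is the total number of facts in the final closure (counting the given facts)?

Round 1: r1 [locked(obj1) :- blue(obj1).]; r2 [red(obj1) :- blue(obj1), closed(b), approved(obj1).]; r4 [has_feathers(obj1) :- stale(obj1), metal(b), mammal(obj1).]. New: locked(obj1), red(obj1), has_feathers(obj1).
Round 2: r3 [flies(obj1) :- red(obj1).]. New: flies(obj1).
Round 3: r6 [penguin(obj1) :- flies(obj1), bird(obj1), has_feathers(obj1).]. New: penguin(obj1).
Closure: {approved(obj1), bird(obj1), blue(obj1), closed(b), flies(obj1), has_feathers(obj1), locked(obj1), mammal(obj1), metal(b), penguin(obj1), ready(b), red(obj1), stale(obj1), swims(b)} — 14 facts.

14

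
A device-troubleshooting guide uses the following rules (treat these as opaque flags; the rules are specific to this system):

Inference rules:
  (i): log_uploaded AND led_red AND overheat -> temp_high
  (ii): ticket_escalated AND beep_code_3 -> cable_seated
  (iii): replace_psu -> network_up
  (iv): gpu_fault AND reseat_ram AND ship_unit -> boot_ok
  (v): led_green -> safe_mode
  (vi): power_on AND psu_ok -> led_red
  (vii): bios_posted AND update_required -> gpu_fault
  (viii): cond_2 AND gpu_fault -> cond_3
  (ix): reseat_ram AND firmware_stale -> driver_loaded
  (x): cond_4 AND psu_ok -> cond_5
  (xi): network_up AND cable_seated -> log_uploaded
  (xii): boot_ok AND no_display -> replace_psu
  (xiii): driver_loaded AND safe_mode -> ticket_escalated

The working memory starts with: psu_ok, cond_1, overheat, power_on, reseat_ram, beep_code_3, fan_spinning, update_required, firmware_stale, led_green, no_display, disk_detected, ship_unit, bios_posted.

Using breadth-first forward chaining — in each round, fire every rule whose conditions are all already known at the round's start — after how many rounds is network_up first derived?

Round 1 — (v), (vi), (vii), (ix), derive safe_mode, led_red, gpu_fault, driver_loaded.
Round 2 — (iv), (xiii), derive boot_ok, ticket_escalated.
Round 3 — (ii), (xii), derive cable_seated, replace_psu.
Round 4 — (iii), derive network_up.
network_up first appears in round 4.

4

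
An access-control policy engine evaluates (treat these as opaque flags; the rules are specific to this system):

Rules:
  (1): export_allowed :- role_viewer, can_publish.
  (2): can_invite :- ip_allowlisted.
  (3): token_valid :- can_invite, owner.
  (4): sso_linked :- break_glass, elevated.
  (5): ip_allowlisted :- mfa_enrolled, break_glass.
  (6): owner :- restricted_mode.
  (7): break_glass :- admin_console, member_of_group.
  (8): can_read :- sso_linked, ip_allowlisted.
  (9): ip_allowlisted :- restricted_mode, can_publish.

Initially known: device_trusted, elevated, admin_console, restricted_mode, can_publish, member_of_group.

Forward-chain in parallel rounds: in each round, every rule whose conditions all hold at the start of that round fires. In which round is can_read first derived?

Round 1 fires (6), (7), (9), giving owner, break_glass, ip_allowlisted.
Round 2 fires (2), (4), giving can_invite, sso_linked.
Round 3 fires (3), (8), giving token_valid, can_read.
can_read first appears in round 3.

3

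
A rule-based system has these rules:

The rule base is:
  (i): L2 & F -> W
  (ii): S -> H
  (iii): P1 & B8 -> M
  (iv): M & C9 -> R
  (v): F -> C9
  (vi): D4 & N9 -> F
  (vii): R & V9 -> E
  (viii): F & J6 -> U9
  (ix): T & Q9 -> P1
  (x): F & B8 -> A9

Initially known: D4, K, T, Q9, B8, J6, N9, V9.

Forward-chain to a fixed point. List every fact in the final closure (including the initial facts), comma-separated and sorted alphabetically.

Round 1: (vi) [D4 & N9 -> F]; (ix) [T & Q9 -> P1]. Adds F, P1.
Round 2: (iii) [P1 & B8 -> M]; (v) [F -> C9]; (viii) [F & J6 -> U9]; (x) [F & B8 -> A9]. Adds M, C9, U9, A9.
Round 3: (iv) [M & C9 -> R]. Adds R.
Round 4: (vii) [R & V9 -> E]. Adds E.

A9, B8, C9, D4, E, F, J6, K, M, N9, P1, Q9, R, T, U9, V9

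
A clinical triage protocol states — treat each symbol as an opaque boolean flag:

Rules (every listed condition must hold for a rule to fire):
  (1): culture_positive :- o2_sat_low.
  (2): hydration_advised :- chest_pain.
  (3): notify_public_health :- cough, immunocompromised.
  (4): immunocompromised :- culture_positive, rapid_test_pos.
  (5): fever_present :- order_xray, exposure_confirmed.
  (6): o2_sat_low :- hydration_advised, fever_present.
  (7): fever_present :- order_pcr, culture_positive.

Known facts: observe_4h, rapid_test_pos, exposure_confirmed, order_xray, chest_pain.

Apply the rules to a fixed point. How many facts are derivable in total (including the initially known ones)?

10

[1] (2) [hydration_advised :- chest_pain.]; (5) [fever_present :- order_xray, exposure_confirmed.]. ⇒ new: hydration_advised, fever_present.
[2] (6) [o2_sat_low :- hydration_advised, fever_present.]. ⇒ new: o2_sat_low.
[3] (1) [culture_positive :- o2_sat_low.]. ⇒ new: culture_positive.
[4] (4) [immunocompromised :- culture_positive, rapid_test_pos.]. ⇒ new: immunocompromised.
Closure: {chest_pain, culture_positive, exposure_confirmed, fever_present, hydration_advised, immunocompromised, o2_sat_low, observe_4h, order_xray, rapid_test_pos} — 10 facts.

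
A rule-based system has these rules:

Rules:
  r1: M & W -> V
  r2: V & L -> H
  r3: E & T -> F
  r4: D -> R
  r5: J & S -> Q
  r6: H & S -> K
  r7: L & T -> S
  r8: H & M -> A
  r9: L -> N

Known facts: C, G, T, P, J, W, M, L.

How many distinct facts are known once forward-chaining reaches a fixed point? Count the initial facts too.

15

Round 1: r1 [M & W -> V]; r7 [L & T -> S]; r9 [L -> N]. New: V, S, N.
Round 2: r2 [V & L -> H]; r5 [J & S -> Q]. New: H, Q.
Round 3: r6 [H & S -> K]; r8 [H & M -> A]. New: K, A.
Closure: {A, C, G, H, J, K, L, M, N, P, Q, S, T, V, W} — 15 facts.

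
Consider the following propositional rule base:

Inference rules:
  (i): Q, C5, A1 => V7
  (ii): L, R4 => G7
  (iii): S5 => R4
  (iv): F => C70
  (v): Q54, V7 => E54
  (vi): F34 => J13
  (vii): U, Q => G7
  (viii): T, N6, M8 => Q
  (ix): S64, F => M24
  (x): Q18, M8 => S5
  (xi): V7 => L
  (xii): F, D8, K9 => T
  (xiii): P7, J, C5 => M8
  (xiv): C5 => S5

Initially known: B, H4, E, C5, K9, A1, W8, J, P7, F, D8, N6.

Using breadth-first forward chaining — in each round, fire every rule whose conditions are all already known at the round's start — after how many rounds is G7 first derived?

Round 1: (iv) [F => C70]; (xii) [F, D8, K9 => T]; (xiii) [P7, J, C5 => M8]; (xiv) [C5 => S5]. New: C70, T, M8, S5.
Round 2: (iii) [S5 => R4]; (viii) [T, N6, M8 => Q]. New: R4, Q.
Round 3: (i) [Q, C5, A1 => V7]. New: V7.
Round 4: (xi) [V7 => L]. New: L.
Round 5: (ii) [L, R4 => G7]. New: G7.
G7 first appears in round 5.

5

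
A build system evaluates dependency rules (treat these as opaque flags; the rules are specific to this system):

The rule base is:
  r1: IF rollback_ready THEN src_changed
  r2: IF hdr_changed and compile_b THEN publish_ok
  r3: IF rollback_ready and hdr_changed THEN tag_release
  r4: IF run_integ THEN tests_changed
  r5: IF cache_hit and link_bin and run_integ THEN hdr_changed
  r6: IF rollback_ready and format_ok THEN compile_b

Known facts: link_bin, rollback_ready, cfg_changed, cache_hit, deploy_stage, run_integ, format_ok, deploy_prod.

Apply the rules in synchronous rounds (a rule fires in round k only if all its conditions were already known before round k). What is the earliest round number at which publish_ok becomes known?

Round 1: r1 [IF rollback_ready THEN src_changed]; r4 [IF run_integ THEN tests_changed]; r5 [IF cache_hit and link_bin and run_integ THEN hdr_changed]; r6 [IF rollback_ready and format_ok THEN compile_b]. Adds src_changed, tests_changed, hdr_changed, compile_b.
Round 2: r2 [IF hdr_changed and compile_b THEN publish_ok]; r3 [IF rollback_ready and hdr_changed THEN tag_release]. Adds publish_ok, tag_release.
publish_ok first appears in round 2.

2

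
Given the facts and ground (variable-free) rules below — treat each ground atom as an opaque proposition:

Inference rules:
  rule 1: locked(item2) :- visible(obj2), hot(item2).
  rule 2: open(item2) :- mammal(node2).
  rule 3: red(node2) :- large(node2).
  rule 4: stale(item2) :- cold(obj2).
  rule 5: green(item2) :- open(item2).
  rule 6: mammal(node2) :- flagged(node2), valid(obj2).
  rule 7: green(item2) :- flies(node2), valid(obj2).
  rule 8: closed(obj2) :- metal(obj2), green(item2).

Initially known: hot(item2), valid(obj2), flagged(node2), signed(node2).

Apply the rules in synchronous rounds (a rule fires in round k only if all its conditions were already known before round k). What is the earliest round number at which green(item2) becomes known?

3

Round 1: rule 6 [mammal(node2) :- flagged(node2), valid(obj2).]. Adds mammal(node2).
Round 2: rule 2 [open(item2) :- mammal(node2).]. Adds open(item2).
Round 3: rule 5 [green(item2) :- open(item2).]. Adds green(item2).
green(item2) first appears in round 3.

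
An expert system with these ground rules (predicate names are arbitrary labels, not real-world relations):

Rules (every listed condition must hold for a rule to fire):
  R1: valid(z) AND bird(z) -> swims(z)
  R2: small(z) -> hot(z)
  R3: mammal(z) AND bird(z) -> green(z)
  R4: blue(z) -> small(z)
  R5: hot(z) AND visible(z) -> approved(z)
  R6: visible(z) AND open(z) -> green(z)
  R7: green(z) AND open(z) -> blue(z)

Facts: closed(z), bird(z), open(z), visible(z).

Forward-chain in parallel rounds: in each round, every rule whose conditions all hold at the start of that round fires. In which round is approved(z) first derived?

[1] R6 [visible(z) AND open(z) -> green(z)]. ⇒ new: green(z).
[2] R7 [green(z) AND open(z) -> blue(z)]. ⇒ new: blue(z).
[3] R4 [blue(z) -> small(z)]. ⇒ new: small(z).
[4] R2 [small(z) -> hot(z)]. ⇒ new: hot(z).
[5] R5 [hot(z) AND visible(z) -> approved(z)]. ⇒ new: approved(z).
approved(z) first appears in round 5.

5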